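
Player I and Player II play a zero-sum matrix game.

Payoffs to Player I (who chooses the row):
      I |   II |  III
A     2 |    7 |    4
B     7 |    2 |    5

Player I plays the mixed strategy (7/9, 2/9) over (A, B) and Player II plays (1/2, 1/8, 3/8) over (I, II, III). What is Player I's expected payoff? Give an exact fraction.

Against (1/2, 1/8, 3/8), each row's expected payoff is A: 27/8; B: 45/8.
Taking the (7/9, 2/9)-weighted average: (7/9)·(27/8) + (2/9)·(45/8) = 31/8.

31/8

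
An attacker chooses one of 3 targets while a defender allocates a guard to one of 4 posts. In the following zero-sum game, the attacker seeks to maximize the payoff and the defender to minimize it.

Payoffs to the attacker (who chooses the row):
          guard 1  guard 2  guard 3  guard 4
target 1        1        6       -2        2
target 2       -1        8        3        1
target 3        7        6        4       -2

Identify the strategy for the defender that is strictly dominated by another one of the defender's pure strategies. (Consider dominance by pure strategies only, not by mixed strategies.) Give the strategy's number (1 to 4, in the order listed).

2

The defender prefers columns that give the attacker less. Compare guard 2 with guard 3: -2 < 6, 3 < 8, 4 < 6.
So guard 3 strictly dominates guard 2 for the defender; guard 2 is strictly dominated.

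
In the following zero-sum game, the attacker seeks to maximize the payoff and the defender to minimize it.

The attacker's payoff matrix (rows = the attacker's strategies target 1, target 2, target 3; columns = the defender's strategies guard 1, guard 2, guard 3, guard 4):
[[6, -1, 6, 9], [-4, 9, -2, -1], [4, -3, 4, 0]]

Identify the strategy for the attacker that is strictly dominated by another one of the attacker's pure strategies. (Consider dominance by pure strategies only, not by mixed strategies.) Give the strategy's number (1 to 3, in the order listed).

3

Compare target 3 with target 1: 6 > 4, -1 > -3, 6 > 4, 9 > 0.
So target 1 strictly dominates target 3 for the attacker; target 3 is strictly dominated.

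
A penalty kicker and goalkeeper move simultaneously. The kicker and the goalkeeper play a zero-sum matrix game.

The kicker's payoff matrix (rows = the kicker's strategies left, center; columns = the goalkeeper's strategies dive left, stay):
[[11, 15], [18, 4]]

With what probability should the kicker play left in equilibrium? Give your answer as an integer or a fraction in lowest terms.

7/9

Row minima are 11 and 4, so the kicker's maximin is 11; column maxima are 18 and 15, so the goalkeeper's minimax is 15. These differ, so the equilibrium is in mixed strategies.
Let the kicker play left with probability p. The goalkeeper is indifferent when 11p + 18(1−p) = 15p + 4(1−p), giving p = 7/9.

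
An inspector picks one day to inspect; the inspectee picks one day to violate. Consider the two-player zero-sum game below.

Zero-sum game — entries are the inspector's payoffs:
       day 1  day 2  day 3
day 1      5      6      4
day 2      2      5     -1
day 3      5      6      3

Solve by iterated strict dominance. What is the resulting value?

Column day 2 is strictly dominated by day 1 for the inspectee (5<6, 2<5, 5<6); eliminate day 2.
Row day 2 is strictly dominated by row day 1 (5>2, 4>-1); eliminate day 2.
Column day 1 is strictly dominated by day 3 for the inspectee (4<5, 3<5); eliminate day 1.
Row day 3 is strictly dominated by row day 1 (4>3); eliminate day 3.
Only (day 1, day 3) remains, with payoff 4.

4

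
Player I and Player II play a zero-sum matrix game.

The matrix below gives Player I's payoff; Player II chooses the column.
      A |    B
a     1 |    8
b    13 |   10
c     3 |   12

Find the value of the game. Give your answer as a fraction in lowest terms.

21/2

Row a is strictly dominated by row c, so Player I never plays it.
The remaining 2×2 game on (b, c) × (A, B) has no saddle point. Let Player I play b with probability p; indifference gives 13p + 3(1−p) = 10p + 12(1−p), so p = 3/4.
Similarly Player II's optimal q on A is 1/6, and the value is 13·(1/6) + (10)·(5/6) = 21/2.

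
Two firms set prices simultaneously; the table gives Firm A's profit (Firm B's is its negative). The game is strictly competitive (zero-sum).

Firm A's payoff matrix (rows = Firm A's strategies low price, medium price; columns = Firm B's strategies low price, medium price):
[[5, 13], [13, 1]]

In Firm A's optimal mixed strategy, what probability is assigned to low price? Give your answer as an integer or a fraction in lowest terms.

Row minima are 5 and 1, so Firm A's maximin is 5; column maxima are 13 and 13, so Firm B's minimax is 13. These differ, so the equilibrium is in mixed strategies.
Let Firm A play low price with probability p. Firm B is indifferent when 5p + 13(1−p) = 13p + (1−p), giving p = 3/5.

3/5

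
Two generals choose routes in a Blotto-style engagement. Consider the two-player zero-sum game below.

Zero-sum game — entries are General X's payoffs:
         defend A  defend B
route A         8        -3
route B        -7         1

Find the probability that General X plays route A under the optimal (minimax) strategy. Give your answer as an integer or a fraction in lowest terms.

8/19

Row minima are -3 and -7, so General X's maximin is -3; column maxima are 8 and 1, so General Y's minimax is 1. These differ, so the equilibrium is in mixed strategies.
Let General X play route A with probability p. General Y is indifferent when 8p − 7(1−p) = −3p + (1−p), giving p = 8/19.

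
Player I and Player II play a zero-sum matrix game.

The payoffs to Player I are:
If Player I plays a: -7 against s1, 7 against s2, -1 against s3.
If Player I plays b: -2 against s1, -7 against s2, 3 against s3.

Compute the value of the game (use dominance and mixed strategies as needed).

-63/19

Column s3 is strictly dominated by s1 for Player II (it gives Player I more in every row).
The remaining 2×2 game on (a, b) × (s1, s2) has no saddle point. Let Player I play a with probability p; indifference gives −7p − 2(1−p) = 7p − 7(1−p), so p = 5/19.
Similarly Player II's optimal q on s1 is 14/19, and the value is -7·(14/19) + (7)·(5/19) = -63/19.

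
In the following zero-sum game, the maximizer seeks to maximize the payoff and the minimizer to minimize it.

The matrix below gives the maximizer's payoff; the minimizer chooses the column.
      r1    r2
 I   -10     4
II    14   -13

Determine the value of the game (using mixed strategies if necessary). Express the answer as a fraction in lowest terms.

Row minima are -10 and -13, so the maximizer's maximin is -10; column maxima are 14 and 4, so the minimizer's minimax is 4. These differ, so the equilibrium is in mixed strategies.
Let the maximizer play I with probability p. The minimizer is indifferent when −10p + 14(1−p) = 4p − 13(1−p), giving p = 27/41.
Let the minimizer play r1 with probability q. The maximizer is indifferent when −10q + 4(1−q) = 14q − 13(1−q), giving q = 17/41.
The value is -10·(17/41) + (4)·(24/41) = -74/41.

-74/41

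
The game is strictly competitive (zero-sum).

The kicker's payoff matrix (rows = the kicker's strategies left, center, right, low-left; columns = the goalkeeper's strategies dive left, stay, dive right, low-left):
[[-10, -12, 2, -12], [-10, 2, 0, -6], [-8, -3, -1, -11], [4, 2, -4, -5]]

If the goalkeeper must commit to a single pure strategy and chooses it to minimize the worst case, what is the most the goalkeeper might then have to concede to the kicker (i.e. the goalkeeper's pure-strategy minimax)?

The worst case (largest entry) in each column is dive left: 4, stay: 2, dive right: 2, low-left: -5.
The best (smallest) of these is -5.

-5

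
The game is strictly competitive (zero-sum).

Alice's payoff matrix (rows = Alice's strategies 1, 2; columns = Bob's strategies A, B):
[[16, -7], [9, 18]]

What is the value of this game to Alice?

351/32

Row minima are -7 and 9, so Alice's maximin is 9; column maxima are 16 and 18, so Bob's minimax is 16. These differ, so the equilibrium is in mixed strategies.
Let Alice play 1 with probability p. Bob is indifferent when 16p + 9(1−p) = −7p + 18(1−p), giving p = 9/32.
Let Bob play A with probability q. Alice is indifferent when 16q − 7(1−q) = 9q + 18(1−q), giving q = 25/32.
The value is 16·(25/32) + (-7)·(7/32) = 351/32.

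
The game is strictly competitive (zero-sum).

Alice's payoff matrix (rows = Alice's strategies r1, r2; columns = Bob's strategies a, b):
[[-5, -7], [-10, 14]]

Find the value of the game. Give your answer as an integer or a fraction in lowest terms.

Row minima are -7 and -10, so Alice's maximin is -7; column maxima are -5 and 14, so Bob's minimax is -5. These differ, so the equilibrium is in mixed strategies.
Let Alice play r1 with probability p. Bob is indifferent when −5p − 10(1−p) = −7p + 14(1−p), giving p = 12/13.
Let Bob play a with probability q. Alice is indifferent when −5q − 7(1−q) = −10q + 14(1−q), giving q = 21/26.
The value is -5·(21/26) + (-7)·(5/26) = -70/13.

-70/13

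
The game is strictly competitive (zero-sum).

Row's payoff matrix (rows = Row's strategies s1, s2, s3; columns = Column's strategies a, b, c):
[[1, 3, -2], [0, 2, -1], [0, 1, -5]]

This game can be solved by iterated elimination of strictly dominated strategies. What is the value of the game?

Row s3 is strictly dominated by row s1 (1>0, 3>1, -2>-5); eliminate s3.
Column a is strictly dominated by c for Column (-2<1, -1<0); eliminate a.
Column b is strictly dominated by c for Column (-2<3, -1<2); eliminate b.
Row s1 is strictly dominated by row s2 (-1>-2); eliminate s1.
Only (s2, c) remains, with payoff -1.

-1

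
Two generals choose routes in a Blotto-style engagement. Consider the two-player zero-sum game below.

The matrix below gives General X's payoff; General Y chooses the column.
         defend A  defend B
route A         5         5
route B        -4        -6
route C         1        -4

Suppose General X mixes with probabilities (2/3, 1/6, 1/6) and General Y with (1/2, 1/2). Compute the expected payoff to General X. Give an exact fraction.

9/4

Against (1/2, 1/2), each row's expected payoff is route A: 5; route B: -5; route C: -3/2.
Taking the (2/3, 1/6, 1/6)-weighted average: (2/3)·(5) + (1/6)·(-5) + (1/6)·(-3/2) = 9/4.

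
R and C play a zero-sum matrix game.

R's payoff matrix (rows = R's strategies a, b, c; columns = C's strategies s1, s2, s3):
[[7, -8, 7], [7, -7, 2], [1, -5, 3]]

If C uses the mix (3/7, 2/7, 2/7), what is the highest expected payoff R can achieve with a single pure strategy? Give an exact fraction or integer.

19/7

a: (7)·(3/7) + (-8)·(2/7) + (7)·(2/7) = 19/7.
b: (7)·(3/7) + (-7)·(2/7) + (2)·(2/7) = 11/7.
c: (1)·(3/7) + (-5)·(2/7) + (3)·(2/7) = -1/7.
The best pure response is a with expected payoff 19/7.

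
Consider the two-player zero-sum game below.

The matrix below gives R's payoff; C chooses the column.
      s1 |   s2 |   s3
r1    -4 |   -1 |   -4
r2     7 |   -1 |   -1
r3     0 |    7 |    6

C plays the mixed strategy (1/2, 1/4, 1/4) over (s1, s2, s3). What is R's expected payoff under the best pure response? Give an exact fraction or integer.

r1: (-4)·(1/2) + (-1)·(1/4) + (-4)·(1/4) = -13/4.
r2: (7)·(1/2) + (-1)·(1/4) + (-1)·(1/4) = 3.
r3: (0)·(1/2) + (7)·(1/4) + (6)·(1/4) = 13/4.
The best pure response is r3 with expected payoff 13/4.

13/4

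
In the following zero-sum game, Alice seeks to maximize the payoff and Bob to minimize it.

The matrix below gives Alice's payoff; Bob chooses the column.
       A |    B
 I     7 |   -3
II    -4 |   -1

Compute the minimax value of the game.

Row minima are -3 and -4, so Alice's maximin is -3; column maxima are 7 and -1, so Bob's minimax is -1. These differ, so the equilibrium is in mixed strategies.
Let Alice play I with probability p. Bob is indifferent when 7p − 4(1−p) = −3p − (1−p), giving p = 3/13.
Let Bob play A with probability q. Alice is indifferent when 7q − 3(1−q) = −4q − (1−q), giving q = 2/13.
The value is 7·(2/13) + (-3)·(11/13) = -19/13.

-19/13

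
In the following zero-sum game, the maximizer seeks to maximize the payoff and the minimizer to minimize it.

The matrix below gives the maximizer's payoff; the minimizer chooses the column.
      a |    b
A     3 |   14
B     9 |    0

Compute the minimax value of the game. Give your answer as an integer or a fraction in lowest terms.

Row minima are 3 and 0, so the maximizer's maximin is 3; column maxima are 9 and 14, so the minimizer's minimax is 9. These differ, so the equilibrium is in mixed strategies.
Let the maximizer play A with probability p. The minimizer is indifferent when 3p + 9(1−p) = 14p, giving p = 9/20.
Let the minimizer play a with probability q. The maximizer is indifferent when 3q + 14(1−q) = 9q, giving q = 7/10.
The value is 3·(7/10) + (14)·(3/10) = 63/10.

63/10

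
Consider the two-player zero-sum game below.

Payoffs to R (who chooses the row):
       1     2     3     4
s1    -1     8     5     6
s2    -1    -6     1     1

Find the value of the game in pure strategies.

Row minima: -1, -6 → R's maximin is -1.
Column maxima: -1, 8, 5, 6 → C's minimax is -1.
They coincide at (s1, 1), so the value is -1.

-1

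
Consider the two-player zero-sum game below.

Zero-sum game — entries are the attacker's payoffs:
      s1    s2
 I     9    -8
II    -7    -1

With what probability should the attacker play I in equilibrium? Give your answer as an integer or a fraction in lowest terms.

6/23

Row minima are -8 and -7, so the attacker's maximin is -7; column maxima are 9 and -1, so the defender's minimax is -1. These differ, so the equilibrium is in mixed strategies.
Let the attacker play I with probability p. The defender is indifferent when 9p − 7(1−p) = −8p − (1−p), giving p = 6/23.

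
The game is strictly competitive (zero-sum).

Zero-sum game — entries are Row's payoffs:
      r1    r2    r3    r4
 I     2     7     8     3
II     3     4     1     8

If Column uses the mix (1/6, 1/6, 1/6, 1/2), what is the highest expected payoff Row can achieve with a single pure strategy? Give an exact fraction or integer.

16/3

I: (2)·(1/6) + (7)·(1/6) + (8)·(1/6) + (3)·(1/2) = 13/3.
II: (3)·(1/6) + (4)·(1/6) + (1)·(1/6) + (8)·(1/2) = 16/3.
The best pure response is II with expected payoff 16/3.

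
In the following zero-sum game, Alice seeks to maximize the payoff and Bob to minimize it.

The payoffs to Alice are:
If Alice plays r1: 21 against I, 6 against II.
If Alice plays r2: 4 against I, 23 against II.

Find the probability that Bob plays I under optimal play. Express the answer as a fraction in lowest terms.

Row minima are 6 and 4, so Alice's maximin is 6; column maxima are 21 and 23, so Bob's minimax is 21. These differ, so the equilibrium is in mixed strategies.
Let Bob play I with probability q. Alice is indifferent when 21q + 6(1−q) = 4q + 23(1−q), giving q = 1/2.

1/2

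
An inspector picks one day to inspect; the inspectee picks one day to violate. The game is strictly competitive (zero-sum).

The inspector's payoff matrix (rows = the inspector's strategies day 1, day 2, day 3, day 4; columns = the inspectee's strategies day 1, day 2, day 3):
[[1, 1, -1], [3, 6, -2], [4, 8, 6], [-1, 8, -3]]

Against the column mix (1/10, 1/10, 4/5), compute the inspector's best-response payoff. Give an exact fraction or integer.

6

day 1: (1)·(1/10) + (1)·(1/10) + (-1)·(4/5) = -3/5.
day 2: (3)·(1/10) + (6)·(1/10) + (-2)·(4/5) = -7/10.
day 3: (4)·(1/10) + (8)·(1/10) + (6)·(4/5) = 6.
day 4: (-1)·(1/10) + (8)·(1/10) + (-3)·(4/5) = -17/10.
The best pure response is day 3 with expected payoff 6.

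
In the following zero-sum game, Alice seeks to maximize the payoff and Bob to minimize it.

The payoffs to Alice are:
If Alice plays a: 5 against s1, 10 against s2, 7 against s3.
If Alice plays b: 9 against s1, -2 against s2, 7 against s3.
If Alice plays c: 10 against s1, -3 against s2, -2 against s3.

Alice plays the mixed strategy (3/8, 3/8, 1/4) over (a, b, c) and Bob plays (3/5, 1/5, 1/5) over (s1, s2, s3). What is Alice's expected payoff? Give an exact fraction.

Against (3/5, 1/5, 1/5), each row's expected payoff is a: 32/5; b: 32/5; c: 5.
Taking the (3/8, 3/8, 1/4)-weighted average: (3/8)·(32/5) + (3/8)·(32/5) + (1/4)·(5) = 121/20.

121/20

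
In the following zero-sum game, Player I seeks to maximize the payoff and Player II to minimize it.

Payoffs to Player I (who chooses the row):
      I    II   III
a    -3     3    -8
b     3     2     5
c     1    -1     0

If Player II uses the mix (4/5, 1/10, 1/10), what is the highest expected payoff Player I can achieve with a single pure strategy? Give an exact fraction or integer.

31/10

a: (-3)·(4/5) + (3)·(1/10) + (-8)·(1/10) = -29/10.
b: (3)·(4/5) + (2)·(1/10) + (5)·(1/10) = 31/10.
c: (1)·(4/5) + (-1)·(1/10) + (0)·(1/10) = 7/10.
The best pure response is b with expected payoff 31/10.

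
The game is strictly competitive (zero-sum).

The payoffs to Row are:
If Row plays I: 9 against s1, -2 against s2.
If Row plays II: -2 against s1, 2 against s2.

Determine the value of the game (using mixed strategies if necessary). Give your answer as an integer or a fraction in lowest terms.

Row minima are -2 and -2, so Row's maximin is -2; column maxima are 9 and 2, so Column's minimax is 2. These differ, so the equilibrium is in mixed strategies.
Let Row play I with probability p. Column is indifferent when 9p − 2(1−p) = −2p + 2(1−p), giving p = 4/15.
Let Column play s1 with probability q. Row is indifferent when 9q − 2(1−q) = −2q + 2(1−q), giving q = 4/15.
The value is 9·(4/15) + (-2)·(11/15) = 14/15.

14/15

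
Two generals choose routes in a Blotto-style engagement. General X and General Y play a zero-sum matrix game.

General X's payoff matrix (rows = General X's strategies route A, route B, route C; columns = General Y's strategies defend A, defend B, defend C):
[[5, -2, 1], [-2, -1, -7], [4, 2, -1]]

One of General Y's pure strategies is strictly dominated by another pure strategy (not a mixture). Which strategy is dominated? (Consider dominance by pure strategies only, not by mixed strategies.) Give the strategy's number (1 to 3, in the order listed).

1

General Y prefers columns that give General X less. Compare defend A with defend C: 1 < 5, -7 < -2, -1 < 4.
So defend C strictly dominates defend A for General Y; defend A is strictly dominated.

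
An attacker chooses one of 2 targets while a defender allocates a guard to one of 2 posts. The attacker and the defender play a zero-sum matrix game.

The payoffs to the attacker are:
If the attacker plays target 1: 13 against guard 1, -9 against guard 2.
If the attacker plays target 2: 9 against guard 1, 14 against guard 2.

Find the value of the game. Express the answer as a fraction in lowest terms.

263/27

Row minima are -9 and 9, so the attacker's maximin is 9; column maxima are 13 and 14, so the defender's minimax is 13. These differ, so the equilibrium is in mixed strategies.
Let the attacker play target 1 with probability p. The defender is indifferent when 13p + 9(1−p) = −9p + 14(1−p), giving p = 5/27.
Let the defender play guard 1 with probability q. The attacker is indifferent when 13q − 9(1−q) = 9q + 14(1−q), giving q = 23/27.
The value is 13·(23/27) + (-9)·(4/27) = 263/27.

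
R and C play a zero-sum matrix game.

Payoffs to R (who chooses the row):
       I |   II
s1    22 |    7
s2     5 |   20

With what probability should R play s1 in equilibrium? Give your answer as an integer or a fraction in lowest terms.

Row minima are 7 and 5, so R's maximin is 7; column maxima are 22 and 20, so C's minimax is 20. These differ, so the equilibrium is in mixed strategies.
Let R play s1 with probability p. C is indifferent when 22p + 5(1−p) = 7p + 20(1−p), giving p = 1/2.

1/2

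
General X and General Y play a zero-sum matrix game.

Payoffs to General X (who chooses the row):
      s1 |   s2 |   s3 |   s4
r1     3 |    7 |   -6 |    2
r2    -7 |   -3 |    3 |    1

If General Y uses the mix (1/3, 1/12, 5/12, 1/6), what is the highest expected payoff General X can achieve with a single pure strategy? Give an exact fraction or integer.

-7/12

r1: (3)·(1/3) + (7)·(1/12) + (-6)·(5/12) + (2)·(1/6) = -7/12.
r2: (-7)·(1/3) + (-3)·(1/12) + (3)·(5/12) + (1)·(1/6) = -7/6.
The best pure response is r1 with expected payoff -7/12.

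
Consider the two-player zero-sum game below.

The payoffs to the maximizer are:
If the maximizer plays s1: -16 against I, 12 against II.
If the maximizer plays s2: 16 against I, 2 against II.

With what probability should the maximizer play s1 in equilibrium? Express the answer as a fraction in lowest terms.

1/3

Row minima are -16 and 2, so the maximizer's maximin is 2; column maxima are 16 and 12, so the minimizer's minimax is 12. These differ, so the equilibrium is in mixed strategies.
Let the maximizer play s1 with probability p. The minimizer is indifferent when −16p + 16(1−p) = 12p + 2(1−p), giving p = 1/3.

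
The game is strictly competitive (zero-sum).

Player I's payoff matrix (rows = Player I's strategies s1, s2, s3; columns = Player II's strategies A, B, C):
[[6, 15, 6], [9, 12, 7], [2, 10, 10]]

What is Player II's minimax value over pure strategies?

The worst case (largest entry) in each column is A: 9, B: 15, C: 10.
The best (smallest) of these is 9.

9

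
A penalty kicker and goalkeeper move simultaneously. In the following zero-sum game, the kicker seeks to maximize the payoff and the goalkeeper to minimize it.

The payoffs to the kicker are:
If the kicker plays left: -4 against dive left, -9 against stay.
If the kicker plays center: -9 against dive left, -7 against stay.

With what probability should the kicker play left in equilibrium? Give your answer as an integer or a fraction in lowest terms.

Row minima are -9 and -9, so the kicker's maximin is -9; column maxima are -4 and -7, so the goalkeeper's minimax is -7. These differ, so the equilibrium is in mixed strategies.
Let the kicker play left with probability p. The goalkeeper is indifferent when −4p − 9(1−p) = −9p − 7(1−p), giving p = 2/7.

2/7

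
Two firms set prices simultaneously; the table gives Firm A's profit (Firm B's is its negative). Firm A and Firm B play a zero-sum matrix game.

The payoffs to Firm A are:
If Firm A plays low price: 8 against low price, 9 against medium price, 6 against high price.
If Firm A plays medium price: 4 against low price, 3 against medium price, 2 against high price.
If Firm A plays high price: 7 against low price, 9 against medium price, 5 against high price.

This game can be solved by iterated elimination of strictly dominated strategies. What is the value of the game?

6

Column low price is strictly dominated by high price for Firm B (6<8, 2<4, 5<7); eliminate low price.
Row medium price is strictly dominated by row low price (9>3, 6>2); eliminate medium price.
Column medium price is strictly dominated by high price for Firm B (6<9, 5<9); eliminate medium price.
Row high price is strictly dominated by row low price (6>5); eliminate high price.
Only (low price, high price) remains, with payoff 6.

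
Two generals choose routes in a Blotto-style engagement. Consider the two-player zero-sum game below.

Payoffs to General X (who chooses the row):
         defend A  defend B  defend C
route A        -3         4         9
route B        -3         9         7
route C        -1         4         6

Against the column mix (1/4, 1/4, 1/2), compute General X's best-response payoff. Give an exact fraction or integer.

5

route A: (-3)·(1/4) + (4)·(1/4) + (9)·(1/2) = 19/4.
route B: (-3)·(1/4) + (9)·(1/4) + (7)·(1/2) = 5.
route C: (-1)·(1/4) + (4)·(1/4) + (6)·(1/2) = 15/4.
The best pure response is route B with expected payoff 5.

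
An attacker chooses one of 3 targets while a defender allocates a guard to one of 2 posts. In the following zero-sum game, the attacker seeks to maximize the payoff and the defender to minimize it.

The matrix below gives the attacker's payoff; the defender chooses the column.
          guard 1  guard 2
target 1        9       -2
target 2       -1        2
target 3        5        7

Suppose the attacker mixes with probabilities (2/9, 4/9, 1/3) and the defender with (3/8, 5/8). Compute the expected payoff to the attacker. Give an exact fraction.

Against (3/8, 5/8), each row's expected payoff is target 1: 17/8; target 2: 7/8; target 3: 25/4.
Taking the (2/9, 4/9, 1/3)-weighted average: (2/9)·(17/8) + (4/9)·(7/8) + (1/3)·(25/4) = 53/18.

53/18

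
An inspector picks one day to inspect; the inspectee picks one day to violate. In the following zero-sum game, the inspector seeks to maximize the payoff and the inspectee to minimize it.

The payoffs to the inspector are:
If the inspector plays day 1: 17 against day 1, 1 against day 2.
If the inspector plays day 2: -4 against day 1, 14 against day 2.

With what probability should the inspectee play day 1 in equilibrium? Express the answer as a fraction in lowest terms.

13/34

Row minima are 1 and -4, so the inspector's maximin is 1; column maxima are 17 and 14, so the inspectee's minimax is 14. These differ, so the equilibrium is in mixed strategies.
Let the inspectee play day 1 with probability q. The inspector is indifferent when 17q + (1−q) = −4q + 14(1−q), giving q = 13/34.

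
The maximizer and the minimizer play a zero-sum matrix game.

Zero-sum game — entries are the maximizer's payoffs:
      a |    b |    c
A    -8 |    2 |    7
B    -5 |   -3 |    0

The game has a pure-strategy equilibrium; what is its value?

Row minima: -8, -5 → the maximizer's maximin is -5.
Column maxima: -5, 2, 7 → the minimizer's minimax is -5.
They coincide at (B, a), so the value is -5.

-5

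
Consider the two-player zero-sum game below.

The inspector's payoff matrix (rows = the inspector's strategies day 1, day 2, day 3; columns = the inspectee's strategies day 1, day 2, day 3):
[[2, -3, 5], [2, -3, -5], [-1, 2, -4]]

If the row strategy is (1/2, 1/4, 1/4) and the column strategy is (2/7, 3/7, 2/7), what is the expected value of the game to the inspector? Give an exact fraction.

-9/28

Against (2/7, 3/7, 2/7), each row's expected payoff is day 1: 5/7; day 2: -15/7; day 3: -4/7.
Taking the (1/2, 1/4, 1/4)-weighted average: (1/2)·(5/7) + (1/4)·(-15/7) + (1/4)·(-4/7) = -9/28.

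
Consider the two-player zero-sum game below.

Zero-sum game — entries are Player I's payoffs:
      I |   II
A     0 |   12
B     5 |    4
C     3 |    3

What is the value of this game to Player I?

Row C is strictly dominated by row B, so Player I never plays it.
The remaining 2×2 game on (A, B) × (I, II) has no saddle point. Let Player I play A with probability p; indifference gives 5(1−p) = 12p + 4(1−p), so p = 1/13.
Similarly Player II's optimal q on I is 8/13, and the value is 0·(8/13) + (12)·(5/13) = 60/13.

60/13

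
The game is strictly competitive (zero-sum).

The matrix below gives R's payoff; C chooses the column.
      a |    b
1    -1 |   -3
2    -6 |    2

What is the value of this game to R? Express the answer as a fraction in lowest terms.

-2

Row minima are -3 and -6, so R's maximin is -3; column maxima are -1 and 2, so C's minimax is -1. These differ, so the equilibrium is in mixed strategies.
Let R play 1 with probability p. C is indifferent when −p − 6(1−p) = −3p + 2(1−p), giving p = 4/5.
Let C play a with probability q. R is indifferent when −q − 3(1−q) = −6q + 2(1−q), giving q = 1/2.
The value is -1·(1/2) + (-3)·(1/2) = -2.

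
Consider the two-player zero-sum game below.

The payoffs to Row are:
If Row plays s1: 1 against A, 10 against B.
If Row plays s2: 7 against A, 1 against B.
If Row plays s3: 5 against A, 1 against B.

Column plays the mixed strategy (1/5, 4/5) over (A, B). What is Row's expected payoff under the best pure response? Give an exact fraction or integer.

41/5

s1: (1)·(1/5) + (10)·(4/5) = 41/5.
s2: (7)·(1/5) + (1)·(4/5) = 11/5.
s3: (5)·(1/5) + (1)·(4/5) = 9/5.
The best pure response is s1 with expected payoff 41/5.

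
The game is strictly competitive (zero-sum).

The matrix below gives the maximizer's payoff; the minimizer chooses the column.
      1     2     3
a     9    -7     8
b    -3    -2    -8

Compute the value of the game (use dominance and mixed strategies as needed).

-24/7

Column 1 is strictly dominated by 3 for the minimizer (it gives the maximizer more in every row).
The remaining 2×2 game on (a, b) × (2, 3) has no saddle point. Let the maximizer play a with probability p; indifference gives −7p − 2(1−p) = 8p − 8(1−p), so p = 2/7.
Similarly the minimizer's optimal q on 2 is 16/21, and the value is -7·(16/21) + (8)·(5/21) = -24/7.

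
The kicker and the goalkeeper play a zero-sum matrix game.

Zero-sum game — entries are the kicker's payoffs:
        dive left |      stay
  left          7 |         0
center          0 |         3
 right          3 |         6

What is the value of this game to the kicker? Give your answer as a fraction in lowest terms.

Row center is strictly dominated by row right, so the kicker never plays it.
The remaining 2×2 game on (left, right) × (dive left, stay) has no saddle point. Let the kicker play left with probability p; indifference gives 7p + 3(1−p) = 6(1−p), so p = 3/10.
Similarly the goalkeeper's optimal q on dive left is 3/5, and the value is 7·(3/5) + (0)·(2/5) = 21/5.

21/5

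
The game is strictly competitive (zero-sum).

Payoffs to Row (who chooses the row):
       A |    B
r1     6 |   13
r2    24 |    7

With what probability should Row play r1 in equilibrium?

17/24

Row minima are 6 and 7, so Row's maximin is 7; column maxima are 24 and 13, so Column's minimax is 13. These differ, so the equilibrium is in mixed strategies.
Let Row play r1 with probability p. Column is indifferent when 6p + 24(1−p) = 13p + 7(1−p), giving p = 17/24.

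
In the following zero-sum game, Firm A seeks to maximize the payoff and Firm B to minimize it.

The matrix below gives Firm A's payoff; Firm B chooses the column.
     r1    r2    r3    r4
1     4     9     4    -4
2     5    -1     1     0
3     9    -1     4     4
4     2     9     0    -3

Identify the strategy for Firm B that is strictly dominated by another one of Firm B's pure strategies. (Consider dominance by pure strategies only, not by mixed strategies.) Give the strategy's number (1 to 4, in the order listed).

1

Firm B prefers columns that give Firm A less. Compare r1 with r4: -4 < 4, 0 < 5, 4 < 9, -3 < 2.
So r4 strictly dominates r1 for Firm B; r1 is strictly dominated.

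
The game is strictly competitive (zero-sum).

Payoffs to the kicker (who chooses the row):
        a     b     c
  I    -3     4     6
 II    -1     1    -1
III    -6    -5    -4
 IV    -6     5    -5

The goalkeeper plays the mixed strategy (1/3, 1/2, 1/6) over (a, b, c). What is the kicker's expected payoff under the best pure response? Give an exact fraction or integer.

I: (-3)·(1/3) + (4)·(1/2) + (6)·(1/6) = 2.
II: (-1)·(1/3) + (1)·(1/2) + (-1)·(1/6) = 0.
III: (-6)·(1/3) + (-5)·(1/2) + (-4)·(1/6) = -31/6.
IV: (-6)·(1/3) + (5)·(1/2) + (-5)·(1/6) = -1/3.
The best pure response is I with expected payoff 2.

2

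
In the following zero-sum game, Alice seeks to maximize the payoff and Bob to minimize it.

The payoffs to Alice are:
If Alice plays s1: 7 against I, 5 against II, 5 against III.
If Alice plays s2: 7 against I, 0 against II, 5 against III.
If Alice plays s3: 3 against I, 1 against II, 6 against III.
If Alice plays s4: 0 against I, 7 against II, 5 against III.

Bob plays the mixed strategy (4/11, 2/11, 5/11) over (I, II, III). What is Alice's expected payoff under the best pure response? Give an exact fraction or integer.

s1: (7)·(4/11) + (5)·(2/11) + (5)·(5/11) = 63/11.
s2: (7)·(4/11) + (0)·(2/11) + (5)·(5/11) = 53/11.
s3: (3)·(4/11) + (1)·(2/11) + (6)·(5/11) = 4.
s4: (0)·(4/11) + (7)·(2/11) + (5)·(5/11) = 39/11.
The best pure response is s1 with expected payoff 63/11.

63/11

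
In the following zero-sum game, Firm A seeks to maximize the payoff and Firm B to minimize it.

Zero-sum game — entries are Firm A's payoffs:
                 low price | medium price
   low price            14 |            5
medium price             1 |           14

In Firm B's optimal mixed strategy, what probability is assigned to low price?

Row minima are 5 and 1, so Firm A's maximin is 5; column maxima are 14 and 14, so Firm B's minimax is 14. These differ, so the equilibrium is in mixed strategies.
Let Firm B play low price with probability q. Firm A is indifferent when 14q + 5(1−q) = q + 14(1−q), giving q = 9/22.

9/22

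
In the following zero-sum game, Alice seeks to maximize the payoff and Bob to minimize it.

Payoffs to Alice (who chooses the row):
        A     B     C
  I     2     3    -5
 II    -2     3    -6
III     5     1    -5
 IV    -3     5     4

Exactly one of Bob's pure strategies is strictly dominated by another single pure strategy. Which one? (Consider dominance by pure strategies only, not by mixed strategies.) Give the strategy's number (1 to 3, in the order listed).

Bob prefers columns that give Alice less. Compare B with C: -5 < 3, -6 < 3, -5 < 1, 4 < 5.
So C strictly dominates B for Bob; B is strictly dominated.

2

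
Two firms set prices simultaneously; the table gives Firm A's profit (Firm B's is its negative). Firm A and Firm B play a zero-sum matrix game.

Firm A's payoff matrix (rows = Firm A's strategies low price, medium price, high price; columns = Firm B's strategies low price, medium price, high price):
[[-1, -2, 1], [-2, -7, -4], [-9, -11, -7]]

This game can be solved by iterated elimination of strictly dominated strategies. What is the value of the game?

Column low price is strictly dominated by medium price for Firm B (-2<-1, -7<-2, -11<-9); eliminate low price.
Row high price is strictly dominated by row low price (-2>-11, 1>-7); eliminate high price.
Column high price is strictly dominated by medium price for Firm B (-2<1, -7<-4); eliminate high price.
Row medium price is strictly dominated by row low price (-2>-7); eliminate medium price.
Only (low price, medium price) remains, with payoff -2.

-2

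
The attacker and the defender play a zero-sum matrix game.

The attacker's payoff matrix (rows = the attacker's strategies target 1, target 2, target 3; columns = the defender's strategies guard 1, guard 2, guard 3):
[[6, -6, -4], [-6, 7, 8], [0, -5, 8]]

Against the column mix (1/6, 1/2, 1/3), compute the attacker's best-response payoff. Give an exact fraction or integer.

target 1: (6)·(1/6) + (-6)·(1/2) + (-4)·(1/3) = -10/3.
target 2: (-6)·(1/6) + (7)·(1/2) + (8)·(1/3) = 31/6.
target 3: (0)·(1/6) + (-5)·(1/2) + (8)·(1/3) = 1/6.
The best pure response is target 2 with expected payoff 31/6.

31/6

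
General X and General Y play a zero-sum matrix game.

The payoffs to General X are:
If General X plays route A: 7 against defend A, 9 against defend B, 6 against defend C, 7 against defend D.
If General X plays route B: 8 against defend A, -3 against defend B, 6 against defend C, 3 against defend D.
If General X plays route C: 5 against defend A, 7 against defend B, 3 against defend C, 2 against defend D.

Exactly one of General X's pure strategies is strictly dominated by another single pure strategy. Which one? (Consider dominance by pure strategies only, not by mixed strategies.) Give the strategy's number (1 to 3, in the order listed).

3

Compare route C with route A: 7 > 5, 9 > 7, 6 > 3, 7 > 2.
So route A strictly dominates route C for General X; route C is strictly dominated.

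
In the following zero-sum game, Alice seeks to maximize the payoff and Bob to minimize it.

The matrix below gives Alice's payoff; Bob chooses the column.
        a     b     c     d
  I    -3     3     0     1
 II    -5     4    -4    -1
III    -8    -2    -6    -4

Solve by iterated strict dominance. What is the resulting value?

-3

Column d is strictly dominated by a for Bob (-3<1, -5<-1, -8<-4); eliminate d.
Row III is strictly dominated by row I (-3>-8, 3>-2, 0>-6); eliminate III.
Column b is strictly dominated by a for Bob (-3<3, -5<4); eliminate b.
Row II is strictly dominated by row I (-3>-5, 0>-4); eliminate II.
Column c is strictly dominated by a for Bob (-3<0); eliminate c.
Only (I, a) remains, with payoff -3.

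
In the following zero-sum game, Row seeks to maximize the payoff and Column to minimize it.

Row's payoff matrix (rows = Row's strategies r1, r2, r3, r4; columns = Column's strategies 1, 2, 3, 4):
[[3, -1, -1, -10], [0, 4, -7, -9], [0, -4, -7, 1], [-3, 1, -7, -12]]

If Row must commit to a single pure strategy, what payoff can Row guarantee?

The worst-case payoff for each row is r1: -10, r2: -9, r3: -7, r4: -12.
The best of these is -7.

-7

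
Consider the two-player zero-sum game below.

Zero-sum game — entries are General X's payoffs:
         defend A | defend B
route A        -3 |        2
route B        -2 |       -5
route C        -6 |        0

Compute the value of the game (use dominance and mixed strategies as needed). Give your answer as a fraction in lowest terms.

-19/8

Row route C is strictly dominated by row route A, so General X never plays it.
The remaining 2×2 game on (route A, route B) × (defend A, defend B) has no saddle point. Let General X play route A with probability p; indifference gives −3p − 2(1−p) = 2p − 5(1−p), so p = 3/8.
Similarly General Y's optimal q on defend A is 7/8, and the value is -3·(7/8) + (2)·(1/8) = -19/8.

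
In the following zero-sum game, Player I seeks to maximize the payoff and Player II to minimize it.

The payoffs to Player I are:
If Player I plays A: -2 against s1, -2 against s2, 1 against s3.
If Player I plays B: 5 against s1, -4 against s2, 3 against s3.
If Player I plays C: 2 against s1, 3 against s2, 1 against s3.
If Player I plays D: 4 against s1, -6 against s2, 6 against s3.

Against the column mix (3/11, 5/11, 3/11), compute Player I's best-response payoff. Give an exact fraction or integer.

A: (-2)·(3/11) + (-2)·(5/11) + (1)·(3/11) = -13/11.
B: (5)·(3/11) + (-4)·(5/11) + (3)·(3/11) = 4/11.
C: (2)·(3/11) + (3)·(5/11) + (1)·(3/11) = 24/11.
D: (4)·(3/11) + (-6)·(5/11) + (6)·(3/11) = 0.
The best pure response is C with expected payoff 24/11.

24/11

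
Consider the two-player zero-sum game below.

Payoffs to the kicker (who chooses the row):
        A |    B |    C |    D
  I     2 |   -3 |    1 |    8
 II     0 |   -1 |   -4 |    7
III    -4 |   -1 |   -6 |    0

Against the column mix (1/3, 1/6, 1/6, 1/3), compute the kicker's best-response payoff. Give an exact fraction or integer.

I: (2)·(1/3) + (-3)·(1/6) + (1)·(1/6) + (8)·(1/3) = 3.
II: (0)·(1/3) + (-1)·(1/6) + (-4)·(1/6) + (7)·(1/3) = 3/2.
III: (-4)·(1/3) + (-1)·(1/6) + (-6)·(1/6) + (0)·(1/3) = -5/2.
The best pure response is I with expected payoff 3.

3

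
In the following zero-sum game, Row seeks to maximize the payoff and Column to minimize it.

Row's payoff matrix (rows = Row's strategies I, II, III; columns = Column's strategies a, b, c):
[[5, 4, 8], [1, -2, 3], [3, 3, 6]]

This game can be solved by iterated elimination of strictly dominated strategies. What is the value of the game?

4

Row III is strictly dominated by row I (5>3, 4>3, 8>6); eliminate III.
Column c is strictly dominated by a for Column (5<8, 1<3); eliminate c.
Column a is strictly dominated by b for Column (4<5, -2<1); eliminate a.
Row II is strictly dominated by row I (4>-2); eliminate II.
Only (I, b) remains, with payoff 4.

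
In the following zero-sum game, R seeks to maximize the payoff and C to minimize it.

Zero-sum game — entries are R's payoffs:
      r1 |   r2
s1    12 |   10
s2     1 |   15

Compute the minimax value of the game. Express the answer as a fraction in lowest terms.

Row minima are 10 and 1, so R's maximin is 10; column maxima are 12 and 15, so C's minimax is 12. These differ, so the equilibrium is in mixed strategies.
Let R play s1 with probability p. C is indifferent when 12p + (1−p) = 10p + 15(1−p), giving p = 7/8.
Let C play r1 with probability q. R is indifferent when 12q + 10(1−q) = q + 15(1−q), giving q = 5/16.
The value is 12·(5/16) + (10)·(11/16) = 85/8.

85/8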